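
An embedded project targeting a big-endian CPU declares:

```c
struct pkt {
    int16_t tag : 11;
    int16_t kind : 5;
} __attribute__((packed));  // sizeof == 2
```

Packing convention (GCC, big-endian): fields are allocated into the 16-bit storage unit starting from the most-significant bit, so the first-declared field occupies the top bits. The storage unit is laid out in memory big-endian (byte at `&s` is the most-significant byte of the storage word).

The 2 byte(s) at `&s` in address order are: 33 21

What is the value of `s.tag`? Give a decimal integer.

[0]=0x33 [1]=0x21 (big-endian) → word 0x3321
tag [5+:11] = (word>>5) & 0x7ff = 409  ←
kind [0+:5] = (word>>0) & 0x1f = 1
tag signed 11b, MSB=0: value = 409

409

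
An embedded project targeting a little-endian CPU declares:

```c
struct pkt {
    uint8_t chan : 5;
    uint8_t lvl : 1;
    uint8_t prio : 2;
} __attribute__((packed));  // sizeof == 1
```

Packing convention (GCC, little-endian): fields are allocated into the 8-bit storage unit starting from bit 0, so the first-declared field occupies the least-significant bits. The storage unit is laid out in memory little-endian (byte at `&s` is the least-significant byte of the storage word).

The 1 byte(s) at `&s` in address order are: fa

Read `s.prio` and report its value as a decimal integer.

3

[0]=0xfa (little-endian) → word 0xfa
chan [0+:5] = (word>>0) & 0x1f = 26
lvl [5+:1] = (word>>5) & 0x1 = 1
prio [6+:2] = (word>>6) & 0x3 = 3  ←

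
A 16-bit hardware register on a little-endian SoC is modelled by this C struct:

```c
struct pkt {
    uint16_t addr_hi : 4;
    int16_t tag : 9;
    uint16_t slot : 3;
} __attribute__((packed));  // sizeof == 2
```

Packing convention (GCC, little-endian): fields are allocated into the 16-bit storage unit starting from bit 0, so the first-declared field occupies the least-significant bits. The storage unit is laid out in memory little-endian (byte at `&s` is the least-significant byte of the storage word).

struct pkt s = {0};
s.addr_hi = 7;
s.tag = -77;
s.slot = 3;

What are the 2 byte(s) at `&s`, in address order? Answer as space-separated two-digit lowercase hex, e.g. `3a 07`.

37 7b

[0+:4] addr_hi=7 & 0xf = 0x7; word=0x0007
[4+:9] tag=-77 & 0x1ff = 0x1b3; word=0x1b37
[13+:3] slot=3 & 0x7 = 0x3; word=0x7b37
word = 0x7b37 → little-endian bytes:
  [0]=0x37  [1]=0x7b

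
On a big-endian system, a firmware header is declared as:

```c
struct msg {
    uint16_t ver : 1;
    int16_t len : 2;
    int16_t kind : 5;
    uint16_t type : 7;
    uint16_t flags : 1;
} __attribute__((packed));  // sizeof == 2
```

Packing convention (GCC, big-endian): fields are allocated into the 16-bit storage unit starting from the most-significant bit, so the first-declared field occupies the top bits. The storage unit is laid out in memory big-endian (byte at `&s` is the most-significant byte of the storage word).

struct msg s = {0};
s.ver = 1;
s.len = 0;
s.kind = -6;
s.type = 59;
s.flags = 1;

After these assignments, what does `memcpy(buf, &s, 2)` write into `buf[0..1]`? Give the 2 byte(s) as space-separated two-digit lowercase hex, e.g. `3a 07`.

9a 77

ver:1 = 1 → 0x1 << 15 → word 0x8000
len:2 = 0 → 0x0 << 13 → word 0x8000
kind:5 = -6 → 0x1a << 8 → word 0x9a00
type:7 = 59 → 0x3b << 1 → word 0x9a76
flags:1 = 1 → 0x1 << 0 → word 0x9a77
word = 0x9a77 → big-endian bytes:
  [0]=0x9a  [1]=0x77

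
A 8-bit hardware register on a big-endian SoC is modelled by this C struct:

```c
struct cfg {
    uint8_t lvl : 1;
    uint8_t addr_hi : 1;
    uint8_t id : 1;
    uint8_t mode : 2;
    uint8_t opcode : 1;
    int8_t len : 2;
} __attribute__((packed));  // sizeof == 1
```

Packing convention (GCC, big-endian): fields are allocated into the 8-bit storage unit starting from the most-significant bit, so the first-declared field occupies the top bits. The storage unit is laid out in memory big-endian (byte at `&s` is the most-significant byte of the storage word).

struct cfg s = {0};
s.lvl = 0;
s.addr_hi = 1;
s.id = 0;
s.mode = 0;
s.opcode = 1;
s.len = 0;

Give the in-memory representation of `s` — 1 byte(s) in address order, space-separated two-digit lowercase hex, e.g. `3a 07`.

44

[7+:1] lvl=0 & 0x1 = 0x0; word=0x00
[6+:1] addr_hi=1 & 0x1 = 0x1; word=0x40
[5+:1] id=0 & 0x1 = 0x0; word=0x40
[3+:2] mode=0 & 0x3 = 0x0; word=0x40
[2+:1] opcode=1 & 0x1 = 0x1; word=0x44
[0+:2] len=0 & 0x3 = 0x0; word=0x44
word = 0x44 → big-endian bytes:
  [0]=0x44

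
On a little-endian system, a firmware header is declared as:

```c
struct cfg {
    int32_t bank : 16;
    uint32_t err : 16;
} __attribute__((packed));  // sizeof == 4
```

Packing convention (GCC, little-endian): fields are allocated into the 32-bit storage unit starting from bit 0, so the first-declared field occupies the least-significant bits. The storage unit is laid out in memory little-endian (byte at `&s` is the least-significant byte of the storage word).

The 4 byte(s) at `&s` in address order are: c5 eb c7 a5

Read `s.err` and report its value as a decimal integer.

[0]=0xc5 [1]=0xeb [2]=0xc7 [3]=0xa5 (little-endian) → word 0xa5c7ebc5
bank [0+:16] = (word>>0) & 0xffff = 60357
err [16+:16] = (word>>16) & 0xffff = 42439  ←

42439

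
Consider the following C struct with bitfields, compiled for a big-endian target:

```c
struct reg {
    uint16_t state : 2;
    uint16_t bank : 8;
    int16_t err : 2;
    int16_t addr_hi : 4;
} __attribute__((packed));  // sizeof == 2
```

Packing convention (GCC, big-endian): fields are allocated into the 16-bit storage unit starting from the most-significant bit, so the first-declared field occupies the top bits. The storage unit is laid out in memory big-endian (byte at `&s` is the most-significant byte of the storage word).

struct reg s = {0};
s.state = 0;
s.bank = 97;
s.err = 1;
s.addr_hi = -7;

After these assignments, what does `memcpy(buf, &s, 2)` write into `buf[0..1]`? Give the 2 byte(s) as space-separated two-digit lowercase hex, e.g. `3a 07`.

state:2 = 0 → 0x0 << 14 → word 0x0000
bank:8 = 97 → 0x61 << 6 → word 0x1840
err:2 = 1 → 0x1 << 4 → word 0x1850
addr_hi:4 = -7 → 0x9 << 0 → word 0x1859
word = 0x1859 → big-endian bytes:
  [0]=0x18  [1]=0x59

18 59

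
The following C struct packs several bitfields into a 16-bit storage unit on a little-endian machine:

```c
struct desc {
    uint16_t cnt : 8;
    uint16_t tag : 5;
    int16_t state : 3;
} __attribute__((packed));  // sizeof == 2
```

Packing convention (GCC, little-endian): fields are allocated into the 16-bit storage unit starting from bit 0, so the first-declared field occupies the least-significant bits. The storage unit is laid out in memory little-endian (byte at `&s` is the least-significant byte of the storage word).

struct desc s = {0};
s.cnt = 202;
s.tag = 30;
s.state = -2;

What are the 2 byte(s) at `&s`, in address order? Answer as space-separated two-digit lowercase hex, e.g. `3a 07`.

ca de

[0+:8] cnt=202 & 0xff = 0xca; word=0x00ca
[8+:5] tag=30 & 0x1f = 0x1e; word=0x1eca
[13+:3] state=-2 & 0x7 = 0x6; word=0xdeca
word = 0xdeca → little-endian bytes:
  [0]=0xca  [1]=0xde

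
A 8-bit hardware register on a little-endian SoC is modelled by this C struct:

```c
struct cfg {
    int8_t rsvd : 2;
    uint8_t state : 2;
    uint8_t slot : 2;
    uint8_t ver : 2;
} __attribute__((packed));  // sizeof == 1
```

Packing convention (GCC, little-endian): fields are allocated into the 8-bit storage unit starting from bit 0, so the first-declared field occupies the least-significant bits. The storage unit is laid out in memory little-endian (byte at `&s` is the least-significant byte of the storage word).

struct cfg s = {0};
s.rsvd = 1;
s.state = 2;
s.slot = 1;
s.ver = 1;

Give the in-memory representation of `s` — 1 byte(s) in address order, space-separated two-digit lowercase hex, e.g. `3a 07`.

59

rsvd (2b) val=1 bits=0x1 at bit 0: 0x01
state (2b) val=2 bits=0x2 at bit 2: 0x09
slot (2b) val=1 bits=0x1 at bit 4: 0x19
ver (2b) val=1 bits=0x1 at bit 6: 0x59
word = 0x59 → little-endian bytes:
  [0]=0x59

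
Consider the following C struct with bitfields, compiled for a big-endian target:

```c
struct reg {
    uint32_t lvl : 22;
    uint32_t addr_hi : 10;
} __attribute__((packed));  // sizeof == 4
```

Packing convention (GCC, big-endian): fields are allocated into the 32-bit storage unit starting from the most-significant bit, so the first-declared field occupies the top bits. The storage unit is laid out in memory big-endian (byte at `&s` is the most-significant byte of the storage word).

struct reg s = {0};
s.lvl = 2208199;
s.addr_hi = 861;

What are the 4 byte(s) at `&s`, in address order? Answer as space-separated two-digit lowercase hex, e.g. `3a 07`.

lvl (22b) val=2208199 bits=0x21b1c7 at bit 10: 0x86c71c00
addr_hi (10b) val=861 bits=0x35d at bit 0: 0x86c71f5d
word = 0x86c71f5d → big-endian bytes:
  [0]=0x86  [1]=0xc7  [2]=0x1f  [3]=0x5d

86 c7 1f 5d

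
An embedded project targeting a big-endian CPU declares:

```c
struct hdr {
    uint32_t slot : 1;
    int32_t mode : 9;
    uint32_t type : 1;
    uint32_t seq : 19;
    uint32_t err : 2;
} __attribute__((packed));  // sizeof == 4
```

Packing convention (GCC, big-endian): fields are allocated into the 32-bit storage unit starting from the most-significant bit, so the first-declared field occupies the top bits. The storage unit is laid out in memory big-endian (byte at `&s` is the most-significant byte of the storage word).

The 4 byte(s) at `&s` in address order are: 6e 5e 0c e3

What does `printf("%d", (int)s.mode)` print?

-71

[0]=0x6e [1]=0x5e [2]=0x0c [3]=0xe3 (big-endian) → word 0x6e5e0ce3
slot:1 @ bit 31 → (0x6e5e0ce3>>31)&0x1 = 0x0
mode:9 @ bit 22 → (0x6e5e0ce3>>22)&0x1ff = 0x1b9  ←
type:1 @ bit 21 → (0x6e5e0ce3>>21)&0x1 = 0x0
seq:19 @ bit 2 → (0x6e5e0ce3>>2)&0x7ffff = 0x78338
err:2 @ bit 0 → (0x6e5e0ce3>>0)&0x3 = 0x3
mode signed 9b, MSB=1: 441 - 512 = -71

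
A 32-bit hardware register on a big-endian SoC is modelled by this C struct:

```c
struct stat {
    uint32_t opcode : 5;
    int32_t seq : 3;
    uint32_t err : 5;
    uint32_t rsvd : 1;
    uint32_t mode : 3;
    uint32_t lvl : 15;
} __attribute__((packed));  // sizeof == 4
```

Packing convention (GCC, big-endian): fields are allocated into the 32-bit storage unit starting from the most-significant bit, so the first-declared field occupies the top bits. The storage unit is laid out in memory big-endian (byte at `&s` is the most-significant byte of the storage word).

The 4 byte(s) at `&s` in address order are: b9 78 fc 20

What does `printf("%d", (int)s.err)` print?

[0]=0xb9 [1]=0x78 [2]=0xfc [3]=0x20 (big-endian) → word 0xb978fc20
opcode [27+:5] = (word>>27) & 0x1f = 23
seq [24+:3] = (word>>24) & 0x7 = 1
err [19+:5] = (word>>19) & 0x1f = 15  ←
rsvd [18+:1] = (word>>18) & 0x1 = 0
mode [15+:3] = (word>>15) & 0x7 = 1
lvl [0+:15] = (word>>0) & 0x7fff = 31776

15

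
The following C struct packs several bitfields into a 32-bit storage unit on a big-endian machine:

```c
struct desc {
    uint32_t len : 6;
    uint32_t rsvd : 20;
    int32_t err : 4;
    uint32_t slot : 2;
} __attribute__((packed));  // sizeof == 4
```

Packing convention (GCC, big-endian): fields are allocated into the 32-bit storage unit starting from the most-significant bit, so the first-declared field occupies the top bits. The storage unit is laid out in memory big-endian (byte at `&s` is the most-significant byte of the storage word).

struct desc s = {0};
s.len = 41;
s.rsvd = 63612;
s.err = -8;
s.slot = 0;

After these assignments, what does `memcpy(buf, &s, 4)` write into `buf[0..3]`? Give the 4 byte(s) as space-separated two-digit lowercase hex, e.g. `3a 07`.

a4 3e 1f 20

[26+:6] len=41 & 0x3f = 0x29; word=0xa4000000
[6+:20] rsvd=63612 & 0xfffff = 0xf87c; word=0xa43e1f00
[2+:4] err=-8 & 0xf = 0x8; word=0xa43e1f20
[0+:2] slot=0 & 0x3 = 0x0; word=0xa43e1f20
word = 0xa43e1f20 → big-endian bytes:
  [0]=0xa4  [1]=0x3e  [2]=0x1f  [3]=0x20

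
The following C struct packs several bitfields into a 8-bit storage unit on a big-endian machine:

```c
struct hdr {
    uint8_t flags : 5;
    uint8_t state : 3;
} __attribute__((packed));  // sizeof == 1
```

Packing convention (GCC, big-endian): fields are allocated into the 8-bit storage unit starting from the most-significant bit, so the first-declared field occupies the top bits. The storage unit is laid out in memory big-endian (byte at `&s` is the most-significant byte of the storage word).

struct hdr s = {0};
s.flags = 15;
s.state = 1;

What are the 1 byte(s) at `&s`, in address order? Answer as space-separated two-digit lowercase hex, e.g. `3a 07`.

[3+:5] flags=15 & 0x1f = 0xf; word=0x78
[0+:3] state=1 & 0x7 = 0x1; word=0x79
word = 0x79 → big-endian bytes:
  [0]=0x79

79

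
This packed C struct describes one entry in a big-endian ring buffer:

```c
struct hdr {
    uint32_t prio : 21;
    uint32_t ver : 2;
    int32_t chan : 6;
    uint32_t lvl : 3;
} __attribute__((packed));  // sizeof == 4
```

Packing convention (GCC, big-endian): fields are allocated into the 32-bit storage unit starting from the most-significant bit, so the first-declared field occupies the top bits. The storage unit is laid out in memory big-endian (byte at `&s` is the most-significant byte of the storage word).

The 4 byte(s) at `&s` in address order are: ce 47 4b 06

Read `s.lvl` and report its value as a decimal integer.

6

[0]=0xce [1]=0x47 [2]=0x4b [3]=0x06 (big-endian) → word 0xce474b06
prio [11+:21] = (word>>11) & 0x1fffff = 1689833
ver [9+:2] = (word>>9) & 0x3 = 1
chan [3+:6] = (word>>3) & 0x3f = 32
lvl [0+:3] = (word>>0) & 0x7 = 6  ←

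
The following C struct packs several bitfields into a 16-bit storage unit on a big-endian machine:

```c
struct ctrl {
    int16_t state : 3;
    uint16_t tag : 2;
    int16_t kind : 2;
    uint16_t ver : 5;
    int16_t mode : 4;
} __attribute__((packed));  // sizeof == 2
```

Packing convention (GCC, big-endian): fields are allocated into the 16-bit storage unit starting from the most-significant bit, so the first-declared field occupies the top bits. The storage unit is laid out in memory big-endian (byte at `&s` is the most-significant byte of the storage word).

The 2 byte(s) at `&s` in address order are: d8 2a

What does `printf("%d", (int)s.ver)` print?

2

[0]=0xd8 [1]=0x2a (big-endian) → word 0xd82a
state [13+:3] = (word>>13) & 0x7 = 6
tag [11+:2] = (word>>11) & 0x3 = 3
kind [9+:2] = (word>>9) & 0x3 = 0
ver [4+:5] = (word>>4) & 0x1f = 2  ←
mode [0+:4] = (word>>0) & 0xf = 10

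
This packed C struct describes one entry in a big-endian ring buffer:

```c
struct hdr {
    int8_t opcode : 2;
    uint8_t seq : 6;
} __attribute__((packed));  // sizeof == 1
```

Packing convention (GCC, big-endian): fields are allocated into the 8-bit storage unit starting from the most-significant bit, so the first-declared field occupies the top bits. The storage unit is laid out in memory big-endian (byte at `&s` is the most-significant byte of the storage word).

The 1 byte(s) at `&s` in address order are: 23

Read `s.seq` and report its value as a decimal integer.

[0]=0x23 (big-endian) → word 0x23
opcode:2 @ bit 6 → (0x23>>6)&0x3 = 0x0
seq:6 @ bit 0 → (0x23>>0)&0x3f = 0x23  ←

35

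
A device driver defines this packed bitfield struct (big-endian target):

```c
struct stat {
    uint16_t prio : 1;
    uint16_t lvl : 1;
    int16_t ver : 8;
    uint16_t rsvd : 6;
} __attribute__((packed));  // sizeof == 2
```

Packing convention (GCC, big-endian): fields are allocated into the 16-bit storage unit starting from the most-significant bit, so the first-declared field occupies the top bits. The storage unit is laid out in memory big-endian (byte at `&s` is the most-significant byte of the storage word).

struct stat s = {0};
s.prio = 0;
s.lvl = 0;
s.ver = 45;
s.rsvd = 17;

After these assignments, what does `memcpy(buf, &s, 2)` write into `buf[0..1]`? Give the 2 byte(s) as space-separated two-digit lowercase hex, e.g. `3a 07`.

prio (1b) val=0 bits=0x0 at bit 15: 0x0000
lvl (1b) val=0 bits=0x0 at bit 14: 0x0000
ver (8b) val=45 bits=0x2d at bit 6: 0x0b40
rsvd (6b) val=17 bits=0x11 at bit 0: 0x0b51
word = 0x0b51 → big-endian bytes:
  [0]=0x0b  [1]=0x51

0b 51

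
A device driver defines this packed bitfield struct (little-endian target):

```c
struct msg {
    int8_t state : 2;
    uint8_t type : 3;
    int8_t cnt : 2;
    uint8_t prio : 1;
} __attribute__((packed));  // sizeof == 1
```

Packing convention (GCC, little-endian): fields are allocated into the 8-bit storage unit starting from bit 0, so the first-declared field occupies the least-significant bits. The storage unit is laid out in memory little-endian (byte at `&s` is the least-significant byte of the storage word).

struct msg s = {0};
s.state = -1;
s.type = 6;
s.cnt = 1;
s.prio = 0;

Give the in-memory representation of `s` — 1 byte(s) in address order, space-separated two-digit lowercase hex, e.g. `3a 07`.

state (2b) val=-1 bits=0x3 at bit 0: 0x03
type (3b) val=6 bits=0x6 at bit 2: 0x1b
cnt (2b) val=1 bits=0x1 at bit 5: 0x3b
prio (1b) val=0 bits=0x0 at bit 7: 0x3b
word = 0x3b → little-endian bytes:
  [0]=0x3b

3b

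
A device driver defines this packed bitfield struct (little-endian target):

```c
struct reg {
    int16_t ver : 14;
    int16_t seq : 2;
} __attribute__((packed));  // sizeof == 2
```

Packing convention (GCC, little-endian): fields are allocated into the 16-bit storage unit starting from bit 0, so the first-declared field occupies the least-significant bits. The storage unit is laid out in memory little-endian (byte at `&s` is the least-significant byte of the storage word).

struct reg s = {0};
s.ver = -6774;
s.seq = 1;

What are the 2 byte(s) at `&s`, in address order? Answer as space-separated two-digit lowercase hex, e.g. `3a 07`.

8a 65

ver:14 = -6774 → 0x258a << 0 → word 0x258a
seq:2 = 1 → 0x1 << 14 → word 0x658a
word = 0x658a → little-endian bytes:
  [0]=0x8a  [1]=0x65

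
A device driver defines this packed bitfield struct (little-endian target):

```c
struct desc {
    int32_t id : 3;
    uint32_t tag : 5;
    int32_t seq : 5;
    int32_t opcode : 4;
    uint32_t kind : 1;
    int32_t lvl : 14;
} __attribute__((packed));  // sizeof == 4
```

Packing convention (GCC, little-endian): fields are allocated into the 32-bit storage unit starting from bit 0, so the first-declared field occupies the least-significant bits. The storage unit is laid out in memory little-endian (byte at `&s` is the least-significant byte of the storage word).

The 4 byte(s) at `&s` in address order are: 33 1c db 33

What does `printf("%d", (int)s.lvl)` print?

[0]=0x33 [1]=0x1c [2]=0xdb [3]=0x33 (little-endian) → word 0x33db1c33
id:3 @ bit 0 → (0x33db1c33>>0)&0x7 = 0x3
tag:5 @ bit 3 → (0x33db1c33>>3)&0x1f = 0x6
seq:5 @ bit 8 → (0x33db1c33>>8)&0x1f = 0x1c
opcode:4 @ bit 13 → (0x33db1c33>>13)&0xf = 0x8
kind:1 @ bit 17 → (0x33db1c33>>17)&0x1 = 0x1
lvl:14 @ bit 18 → (0x33db1c33>>18)&0x3fff = 0xcf6  ←
lvl signed 14b, MSB=0: value = 3318

3318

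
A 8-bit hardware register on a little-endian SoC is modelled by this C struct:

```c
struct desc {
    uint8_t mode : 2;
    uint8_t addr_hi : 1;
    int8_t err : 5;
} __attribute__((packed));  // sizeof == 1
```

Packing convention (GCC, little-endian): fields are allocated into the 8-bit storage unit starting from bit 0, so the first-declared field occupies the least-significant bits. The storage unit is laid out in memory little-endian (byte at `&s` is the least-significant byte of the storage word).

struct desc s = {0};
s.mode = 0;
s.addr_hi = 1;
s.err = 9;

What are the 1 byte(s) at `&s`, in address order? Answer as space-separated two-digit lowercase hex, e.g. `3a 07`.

[0+:2] mode=0 & 0x3 = 0x0; word=0x00
[2+:1] addr_hi=1 & 0x1 = 0x1; word=0x04
[3+:5] err=9 & 0x1f = 0x9; word=0x4c
word = 0x4c → little-endian bytes:
  [0]=0x4c

4c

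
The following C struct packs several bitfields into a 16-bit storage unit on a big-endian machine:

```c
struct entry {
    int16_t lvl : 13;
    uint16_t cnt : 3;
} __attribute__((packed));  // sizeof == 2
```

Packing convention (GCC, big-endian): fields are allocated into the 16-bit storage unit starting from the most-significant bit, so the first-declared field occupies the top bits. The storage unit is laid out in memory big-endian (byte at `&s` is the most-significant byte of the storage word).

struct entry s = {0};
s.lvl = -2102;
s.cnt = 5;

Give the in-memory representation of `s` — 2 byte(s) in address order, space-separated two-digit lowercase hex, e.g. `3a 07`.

lvl:13 = -2102 → 0x17ca << 3 → word 0xbe50
cnt:3 = 5 → 0x5 << 0 → word 0xbe55
word = 0xbe55 → big-endian bytes:
  [0]=0xbe  [1]=0x55

be 55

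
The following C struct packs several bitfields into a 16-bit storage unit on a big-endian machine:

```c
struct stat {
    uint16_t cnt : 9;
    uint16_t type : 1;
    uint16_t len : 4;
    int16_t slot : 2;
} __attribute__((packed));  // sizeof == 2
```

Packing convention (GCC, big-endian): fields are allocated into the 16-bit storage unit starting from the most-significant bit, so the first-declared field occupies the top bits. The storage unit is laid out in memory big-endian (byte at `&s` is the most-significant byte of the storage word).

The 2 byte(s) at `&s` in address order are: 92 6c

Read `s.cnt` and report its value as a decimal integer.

292

[0]=0x92 [1]=0x6c (big-endian) → word 0x926c
cnt [7+:9] = (word>>7) & 0x1ff = 292  ←
type [6+:1] = (word>>6) & 0x1 = 1
len [2+:4] = (word>>2) & 0xf = 11
slot [0+:2] = (word>>0) & 0x3 = 0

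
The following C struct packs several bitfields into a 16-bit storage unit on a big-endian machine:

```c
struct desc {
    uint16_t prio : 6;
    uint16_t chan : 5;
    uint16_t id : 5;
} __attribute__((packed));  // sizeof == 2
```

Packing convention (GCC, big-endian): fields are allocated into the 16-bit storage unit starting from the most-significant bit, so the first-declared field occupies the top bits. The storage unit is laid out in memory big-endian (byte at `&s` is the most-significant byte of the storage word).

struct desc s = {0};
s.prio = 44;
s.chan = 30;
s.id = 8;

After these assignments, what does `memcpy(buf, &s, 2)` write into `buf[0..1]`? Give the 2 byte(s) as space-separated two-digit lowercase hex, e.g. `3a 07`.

prio:6 = 44 → 0x2c << 10 → word 0xb000
chan:5 = 30 → 0x1e << 5 → word 0xb3c0
id:5 = 8 → 0x8 << 0 → word 0xb3c8
word = 0xb3c8 → big-endian bytes:
  [0]=0xb3  [1]=0xc8

b3 c8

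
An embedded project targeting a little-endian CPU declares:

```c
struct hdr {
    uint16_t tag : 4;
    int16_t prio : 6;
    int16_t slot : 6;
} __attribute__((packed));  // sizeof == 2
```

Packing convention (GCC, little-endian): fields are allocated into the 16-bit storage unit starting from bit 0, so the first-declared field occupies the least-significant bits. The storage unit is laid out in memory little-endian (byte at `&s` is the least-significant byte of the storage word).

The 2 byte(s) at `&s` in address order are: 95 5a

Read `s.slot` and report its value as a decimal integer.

[0]=0x95 [1]=0x5a (little-endian) → word 0x5a95
tag [0+:4] = (word>>0) & 0xf = 5
prio [4+:6] = (word>>4) & 0x3f = 41
slot [10+:6] = (word>>10) & 0x3f = 22  ←
slot signed 6b, MSB=0: value = 22

22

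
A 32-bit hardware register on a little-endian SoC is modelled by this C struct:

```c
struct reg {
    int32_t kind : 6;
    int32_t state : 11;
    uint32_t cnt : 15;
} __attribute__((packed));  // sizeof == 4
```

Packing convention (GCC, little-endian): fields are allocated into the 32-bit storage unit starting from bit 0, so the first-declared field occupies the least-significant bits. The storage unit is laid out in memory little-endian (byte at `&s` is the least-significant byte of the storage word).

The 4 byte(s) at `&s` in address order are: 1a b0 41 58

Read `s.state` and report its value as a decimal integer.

[0]=0x1a [1]=0xb0 [2]=0x41 [3]=0x58 (little-endian) → word 0x5841b01a
kind:6 @ bit 0 → (0x5841b01a>>0)&0x3f = 0x1a
state:11 @ bit 6 → (0x5841b01a>>6)&0x7ff = 0x6c0  ←
cnt:15 @ bit 17 → (0x5841b01a>>17)&0x7fff = 0x2c20
state signed 11b, MSB=1: 1728 - 2048 = -320

-320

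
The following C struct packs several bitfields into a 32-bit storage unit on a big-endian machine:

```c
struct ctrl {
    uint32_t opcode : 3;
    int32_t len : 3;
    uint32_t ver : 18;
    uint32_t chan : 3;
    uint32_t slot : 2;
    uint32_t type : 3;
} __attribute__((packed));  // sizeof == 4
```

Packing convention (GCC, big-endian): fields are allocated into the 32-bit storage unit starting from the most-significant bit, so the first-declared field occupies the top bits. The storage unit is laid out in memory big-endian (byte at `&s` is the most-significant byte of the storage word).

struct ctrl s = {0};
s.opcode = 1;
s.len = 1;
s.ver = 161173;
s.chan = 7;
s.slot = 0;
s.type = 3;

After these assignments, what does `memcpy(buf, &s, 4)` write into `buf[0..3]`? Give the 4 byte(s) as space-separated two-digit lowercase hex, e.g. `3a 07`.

[29+:3] opcode=1 & 0x7 = 0x1; word=0x20000000
[26+:3] len=1 & 0x7 = 0x1; word=0x24000000
[8+:18] ver=161173 & 0x3ffff = 0x27595; word=0x26759500
[5+:3] chan=7 & 0x7 = 0x7; word=0x267595e0
[3+:2] slot=0 & 0x3 = 0x0; word=0x267595e0
[0+:3] type=3 & 0x7 = 0x3; word=0x267595e3
word = 0x267595e3 → big-endian bytes:
  [0]=0x26  [1]=0x75  [2]=0x95  [3]=0xe3

26 75 95 e3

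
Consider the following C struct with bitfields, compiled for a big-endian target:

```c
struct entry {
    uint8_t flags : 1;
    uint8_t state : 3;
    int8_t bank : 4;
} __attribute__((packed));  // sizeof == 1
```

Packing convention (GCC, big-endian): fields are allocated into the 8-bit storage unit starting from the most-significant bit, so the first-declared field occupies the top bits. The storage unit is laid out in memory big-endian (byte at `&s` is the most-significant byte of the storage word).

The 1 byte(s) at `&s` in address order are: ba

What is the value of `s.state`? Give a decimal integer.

[0]=0xba (big-endian) → word 0xba
flags [7+:1] = (word>>7) & 0x1 = 1
state [4+:3] = (word>>4) & 0x7 = 3  ←
bank [0+:4] = (word>>0) & 0xf = 10

3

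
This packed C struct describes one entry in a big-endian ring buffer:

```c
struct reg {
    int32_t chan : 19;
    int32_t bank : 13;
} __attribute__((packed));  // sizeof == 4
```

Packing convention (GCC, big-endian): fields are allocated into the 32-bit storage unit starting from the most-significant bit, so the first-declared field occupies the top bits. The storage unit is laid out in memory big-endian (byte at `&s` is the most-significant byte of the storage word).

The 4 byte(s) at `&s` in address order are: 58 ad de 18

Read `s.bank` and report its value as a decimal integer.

-488

[0]=0x58 [1]=0xad [2]=0xde [3]=0x18 (big-endian) → word 0x58adde18
chan [13+:19] = (word>>13) & 0x7ffff = 181614
bank [0+:13] = (word>>0) & 0x1fff = 7704  ←
bank signed 13b, MSB=1: 7704 - 8192 = -488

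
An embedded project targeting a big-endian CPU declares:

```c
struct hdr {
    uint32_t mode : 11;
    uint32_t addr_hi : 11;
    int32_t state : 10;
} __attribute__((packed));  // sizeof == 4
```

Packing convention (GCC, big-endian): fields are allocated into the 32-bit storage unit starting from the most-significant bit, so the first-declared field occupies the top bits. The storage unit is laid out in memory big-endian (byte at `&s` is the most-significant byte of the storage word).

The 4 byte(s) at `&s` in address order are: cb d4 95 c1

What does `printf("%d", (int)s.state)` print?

449

[0]=0xcb [1]=0xd4 [2]=0x95 [3]=0xc1 (big-endian) → word 0xcbd495c1
mode [21+:11] = (word>>21) & 0x7ff = 1630
addr_hi [10+:11] = (word>>10) & 0x7ff = 1317
state [0+:10] = (word>>0) & 0x3ff = 449  ←
state signed 10b, MSB=0: value = 449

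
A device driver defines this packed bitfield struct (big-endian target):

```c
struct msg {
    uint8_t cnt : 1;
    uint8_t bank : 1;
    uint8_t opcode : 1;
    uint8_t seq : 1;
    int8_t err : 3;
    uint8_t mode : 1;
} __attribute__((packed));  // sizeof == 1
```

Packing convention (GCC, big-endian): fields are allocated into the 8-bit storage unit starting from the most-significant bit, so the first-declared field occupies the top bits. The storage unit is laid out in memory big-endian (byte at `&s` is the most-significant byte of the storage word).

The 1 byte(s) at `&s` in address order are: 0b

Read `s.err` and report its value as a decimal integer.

[0]=0x0b (big-endian) → word 0x0b
cnt [7+:1] = (word>>7) & 0x1 = 0
bank [6+:1] = (word>>6) & 0x1 = 0
opcode [5+:1] = (word>>5) & 0x1 = 0
seq [4+:1] = (word>>4) & 0x1 = 0
err [1+:3] = (word>>1) & 0x7 = 5  ←
mode [0+:1] = (word>>0) & 0x1 = 1
err signed 3b, MSB=1: 5 - 8 = -3

-3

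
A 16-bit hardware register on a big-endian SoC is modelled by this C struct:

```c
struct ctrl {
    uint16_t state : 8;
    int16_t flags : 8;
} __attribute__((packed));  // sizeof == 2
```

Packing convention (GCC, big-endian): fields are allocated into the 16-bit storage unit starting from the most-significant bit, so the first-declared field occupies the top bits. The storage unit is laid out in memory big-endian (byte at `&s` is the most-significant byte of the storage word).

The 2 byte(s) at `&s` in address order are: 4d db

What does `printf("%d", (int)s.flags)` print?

[0]=0x4d [1]=0xdb (big-endian) → word 0x4ddb
state [8+:8] = (word>>8) & 0xff = 77
flags [0+:8] = (word>>0) & 0xff = 219  ←
flags signed 8b, MSB=1: 219 - 256 = -37

-37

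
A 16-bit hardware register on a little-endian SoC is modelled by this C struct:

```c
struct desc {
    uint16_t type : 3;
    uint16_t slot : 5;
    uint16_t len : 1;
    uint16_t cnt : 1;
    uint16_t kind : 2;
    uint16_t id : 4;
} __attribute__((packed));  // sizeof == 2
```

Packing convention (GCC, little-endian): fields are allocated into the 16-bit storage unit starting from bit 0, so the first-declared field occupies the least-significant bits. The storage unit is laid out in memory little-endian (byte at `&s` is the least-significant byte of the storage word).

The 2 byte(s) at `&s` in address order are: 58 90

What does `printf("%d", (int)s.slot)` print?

[0]=0x58 [1]=0x90 (little-endian) → word 0x9058
type [0+:3] = (word>>0) & 0x7 = 0
slot [3+:5] = (word>>3) & 0x1f = 11  ←
len [8+:1] = (word>>8) & 0x1 = 0
cnt [9+:1] = (word>>9) & 0x1 = 0
kind [10+:2] = (word>>10) & 0x3 = 0
id [12+:4] = (word>>12) & 0xf = 9

11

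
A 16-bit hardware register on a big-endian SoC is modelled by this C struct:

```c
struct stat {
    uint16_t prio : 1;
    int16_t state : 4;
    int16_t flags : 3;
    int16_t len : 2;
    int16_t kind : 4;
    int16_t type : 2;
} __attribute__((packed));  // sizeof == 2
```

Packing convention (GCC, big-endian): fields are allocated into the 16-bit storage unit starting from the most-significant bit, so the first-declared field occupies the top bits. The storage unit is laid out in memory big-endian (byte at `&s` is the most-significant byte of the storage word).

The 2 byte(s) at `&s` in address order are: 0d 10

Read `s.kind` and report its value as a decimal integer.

[0]=0x0d [1]=0x10 (big-endian) → word 0x0d10
prio:1 @ bit 15 → (0x0d10>>15)&0x1 = 0x0
state:4 @ bit 11 → (0x0d10>>11)&0xf = 0x1
flags:3 @ bit 8 → (0x0d10>>8)&0x7 = 0x5
len:2 @ bit 6 → (0x0d10>>6)&0x3 = 0x0
kind:4 @ bit 2 → (0x0d10>>2)&0xf = 0x4  ←
type:2 @ bit 0 → (0x0d10>>0)&0x3 = 0x0
kind signed 4b, MSB=0: value = 4

4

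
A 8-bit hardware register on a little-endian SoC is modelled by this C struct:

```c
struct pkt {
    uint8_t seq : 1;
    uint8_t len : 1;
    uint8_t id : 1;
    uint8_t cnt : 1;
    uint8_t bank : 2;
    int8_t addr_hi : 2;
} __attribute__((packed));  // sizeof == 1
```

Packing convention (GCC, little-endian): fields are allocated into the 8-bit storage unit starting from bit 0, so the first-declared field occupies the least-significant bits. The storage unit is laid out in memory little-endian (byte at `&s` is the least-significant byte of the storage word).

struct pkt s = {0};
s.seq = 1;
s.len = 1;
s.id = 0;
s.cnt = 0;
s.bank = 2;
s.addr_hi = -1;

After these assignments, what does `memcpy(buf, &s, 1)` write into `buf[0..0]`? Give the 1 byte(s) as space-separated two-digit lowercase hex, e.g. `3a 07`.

e3

seq (1b) val=1 bits=0x1 at bit 0: 0x01
len (1b) val=1 bits=0x1 at bit 1: 0x03
id (1b) val=0 bits=0x0 at bit 2: 0x03
cnt (1b) val=0 bits=0x0 at bit 3: 0x03
bank (2b) val=2 bits=0x2 at bit 4: 0x23
addr_hi (2b) val=-1 bits=0x3 at bit 6: 0xe3
word = 0xe3 → little-endian bytes:
  [0]=0xe3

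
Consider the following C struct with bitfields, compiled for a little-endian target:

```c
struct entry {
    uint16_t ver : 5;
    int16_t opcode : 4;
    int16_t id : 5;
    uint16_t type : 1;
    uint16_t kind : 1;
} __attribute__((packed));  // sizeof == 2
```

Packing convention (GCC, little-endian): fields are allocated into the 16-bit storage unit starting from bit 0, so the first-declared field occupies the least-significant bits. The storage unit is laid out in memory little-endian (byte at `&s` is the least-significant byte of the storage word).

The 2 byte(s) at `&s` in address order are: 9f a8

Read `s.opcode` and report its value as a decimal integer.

4

[0]=0x9f [1]=0xa8 (little-endian) → word 0xa89f
ver:5 @ bit 0 → (0xa89f>>0)&0x1f = 0x1f
opcode:4 @ bit 5 → (0xa89f>>5)&0xf = 0x4  ←
id:5 @ bit 9 → (0xa89f>>9)&0x1f = 0x14
type:1 @ bit 14 → (0xa89f>>14)&0x1 = 0x0
kind:1 @ bit 15 → (0xa89f>>15)&0x1 = 0x1
opcode signed 4b, MSB=0: value = 4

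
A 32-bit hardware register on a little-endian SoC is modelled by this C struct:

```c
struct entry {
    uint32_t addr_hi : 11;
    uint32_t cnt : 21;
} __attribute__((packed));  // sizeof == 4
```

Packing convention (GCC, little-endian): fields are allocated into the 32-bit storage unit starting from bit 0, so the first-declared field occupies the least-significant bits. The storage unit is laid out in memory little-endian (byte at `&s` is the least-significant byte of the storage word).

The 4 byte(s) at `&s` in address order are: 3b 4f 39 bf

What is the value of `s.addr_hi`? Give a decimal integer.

[0]=0x3b [1]=0x4f [2]=0x39 [3]=0xbf (little-endian) → word 0xbf394f3b
addr_hi:11 @ bit 0 → (0xbf394f3b>>0)&0x7ff = 0x73b  ←
cnt:21 @ bit 11 → (0xbf394f3b>>11)&0x1fffff = 0x17e729

1851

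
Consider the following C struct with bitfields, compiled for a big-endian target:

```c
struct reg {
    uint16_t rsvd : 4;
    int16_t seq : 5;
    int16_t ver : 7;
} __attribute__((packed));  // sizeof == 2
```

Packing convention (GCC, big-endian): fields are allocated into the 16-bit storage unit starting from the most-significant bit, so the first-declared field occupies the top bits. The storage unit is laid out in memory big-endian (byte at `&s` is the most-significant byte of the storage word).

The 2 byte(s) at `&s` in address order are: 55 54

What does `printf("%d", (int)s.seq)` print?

[0]=0x55 [1]=0x54 (big-endian) → word 0x5554
rsvd:4 @ bit 12 → (0x5554>>12)&0xf = 0x5
seq:5 @ bit 7 → (0x5554>>7)&0x1f = 0xa  ←
ver:7 @ bit 0 → (0x5554>>0)&0x7f = 0x54
seq signed 5b, MSB=0: value = 10

10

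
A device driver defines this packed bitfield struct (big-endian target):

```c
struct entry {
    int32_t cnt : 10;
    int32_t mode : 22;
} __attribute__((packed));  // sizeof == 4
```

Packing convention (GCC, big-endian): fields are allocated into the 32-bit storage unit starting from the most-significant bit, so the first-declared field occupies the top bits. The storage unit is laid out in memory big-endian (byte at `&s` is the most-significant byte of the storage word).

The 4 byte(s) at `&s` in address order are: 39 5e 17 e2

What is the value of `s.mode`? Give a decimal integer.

[0]=0x39 [1]=0x5e [2]=0x17 [3]=0xe2 (big-endian) → word 0x395e17e2
cnt:10 @ bit 22 → (0x395e17e2>>22)&0x3ff = 0xe5
mode:22 @ bit 0 → (0x395e17e2>>0)&0x3fffff = 0x1e17e2  ←
mode signed 22b, MSB=0: value = 1972194

1972194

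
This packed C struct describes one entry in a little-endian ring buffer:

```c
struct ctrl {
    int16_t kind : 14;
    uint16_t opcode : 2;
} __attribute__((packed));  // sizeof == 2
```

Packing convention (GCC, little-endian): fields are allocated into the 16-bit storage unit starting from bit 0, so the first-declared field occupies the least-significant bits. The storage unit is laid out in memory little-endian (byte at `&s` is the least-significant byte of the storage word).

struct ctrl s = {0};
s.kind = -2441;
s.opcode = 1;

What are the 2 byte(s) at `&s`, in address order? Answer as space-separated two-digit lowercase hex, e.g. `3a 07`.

kind (14b) val=-2441 bits=0x3677 at bit 0: 0x3677
opcode (2b) val=1 bits=0x1 at bit 14: 0x7677
word = 0x7677 → little-endian bytes:
  [0]=0x77  [1]=0x76

77 76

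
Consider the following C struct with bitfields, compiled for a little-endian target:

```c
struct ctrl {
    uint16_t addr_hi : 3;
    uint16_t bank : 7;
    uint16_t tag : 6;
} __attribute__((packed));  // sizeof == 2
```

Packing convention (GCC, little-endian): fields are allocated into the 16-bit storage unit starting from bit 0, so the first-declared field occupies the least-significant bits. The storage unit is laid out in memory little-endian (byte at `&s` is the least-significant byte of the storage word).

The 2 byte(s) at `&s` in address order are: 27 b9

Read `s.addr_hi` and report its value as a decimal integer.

7

[0]=0x27 [1]=0xb9 (little-endian) → word 0xb927
addr_hi [0+:3] = (word>>0) & 0x7 = 7  ←
bank [3+:7] = (word>>3) & 0x7f = 36
tag [10+:6] = (word>>10) & 0x3f = 46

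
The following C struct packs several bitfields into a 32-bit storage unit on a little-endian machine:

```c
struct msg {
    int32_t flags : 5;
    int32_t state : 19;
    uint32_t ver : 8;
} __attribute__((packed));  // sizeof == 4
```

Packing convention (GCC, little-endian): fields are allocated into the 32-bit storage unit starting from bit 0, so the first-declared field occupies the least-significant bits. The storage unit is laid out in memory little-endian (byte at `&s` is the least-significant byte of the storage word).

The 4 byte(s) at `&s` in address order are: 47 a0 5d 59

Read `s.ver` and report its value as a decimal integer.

[0]=0x47 [1]=0xa0 [2]=0x5d [3]=0x59 (little-endian) → word 0x595da047
flags:5 @ bit 0 → (0x595da047>>0)&0x1f = 0x7
state:19 @ bit 5 → (0x595da047>>5)&0x7ffff = 0x2ed02
ver:8 @ bit 24 → (0x595da047>>24)&0xff = 0x59  ←

89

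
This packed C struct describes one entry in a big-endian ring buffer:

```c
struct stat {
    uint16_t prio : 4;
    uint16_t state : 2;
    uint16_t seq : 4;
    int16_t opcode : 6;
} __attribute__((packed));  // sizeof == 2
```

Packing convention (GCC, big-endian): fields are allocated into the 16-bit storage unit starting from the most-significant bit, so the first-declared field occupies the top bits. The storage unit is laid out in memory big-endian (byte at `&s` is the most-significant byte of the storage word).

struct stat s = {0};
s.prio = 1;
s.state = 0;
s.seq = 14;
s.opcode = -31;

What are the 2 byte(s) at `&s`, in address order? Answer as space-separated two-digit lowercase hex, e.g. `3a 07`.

13 a1

prio:4 = 1 → 0x1 << 12 → word 0x1000
state:2 = 0 → 0x0 << 10 → word 0x1000
seq:4 = 14 → 0xe << 6 → word 0x1380
opcode:6 = -31 → 0x21 << 0 → word 0x13a1
word = 0x13a1 → big-endian bytes:
  [0]=0x13  [1]=0xa1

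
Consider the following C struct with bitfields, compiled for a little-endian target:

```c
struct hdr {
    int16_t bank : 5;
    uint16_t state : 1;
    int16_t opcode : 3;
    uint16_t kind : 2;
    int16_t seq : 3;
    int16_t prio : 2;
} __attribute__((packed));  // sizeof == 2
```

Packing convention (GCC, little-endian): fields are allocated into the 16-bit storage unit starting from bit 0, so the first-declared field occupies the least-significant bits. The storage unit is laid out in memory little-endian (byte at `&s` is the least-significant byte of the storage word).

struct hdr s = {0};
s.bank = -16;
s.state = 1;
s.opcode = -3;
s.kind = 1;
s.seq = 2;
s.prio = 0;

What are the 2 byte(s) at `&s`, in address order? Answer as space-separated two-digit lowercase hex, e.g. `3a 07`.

bank:5 = -16 → 0x10 << 0 → word 0x0010
state:1 = 1 → 0x1 << 5 → word 0x0030
opcode:3 = -3 → 0x5 << 6 → word 0x0170
kind:2 = 1 → 0x1 << 9 → word 0x0370
seq:3 = 2 → 0x2 << 11 → word 0x1370
prio:2 = 0 → 0x0 << 14 → word 0x1370
word = 0x1370 → little-endian bytes:
  [0]=0x70  [1]=0x13

70 13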